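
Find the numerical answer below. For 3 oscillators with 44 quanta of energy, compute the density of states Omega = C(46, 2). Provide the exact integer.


Step 1: Use binomial coefficient C(46, 2)
Step 2: Numerator = 46! / 44!
Step 3: Denominator = 2!
Step 4: Omega = 1035

1035


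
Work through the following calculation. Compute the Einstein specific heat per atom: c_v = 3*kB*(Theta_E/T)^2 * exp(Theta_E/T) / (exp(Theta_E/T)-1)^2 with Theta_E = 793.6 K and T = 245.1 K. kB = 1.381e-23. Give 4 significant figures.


Step 1: x = Theta_E/T = 793.6/245.1 = 3.238
Step 2: x^2 = 10.48
Step 3: exp(x) = 25.48
Step 4: c_v = 3*1.381e-23*10.48*25.48/(25.48-1)^2 = 1.847e-23

1.847e-23


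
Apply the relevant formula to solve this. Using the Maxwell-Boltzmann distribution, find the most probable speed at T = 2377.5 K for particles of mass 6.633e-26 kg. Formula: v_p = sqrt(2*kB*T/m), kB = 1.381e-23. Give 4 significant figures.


Step 1: Numerator = 2*kB*T = 2*1.381e-23*2377.5 = 6.567e-20
Step 2: Ratio = 6.567e-20 / 6.633e-26 = 9.9e+05
Step 3: v_p = sqrt(9.9e+05) = 995 m/s

995


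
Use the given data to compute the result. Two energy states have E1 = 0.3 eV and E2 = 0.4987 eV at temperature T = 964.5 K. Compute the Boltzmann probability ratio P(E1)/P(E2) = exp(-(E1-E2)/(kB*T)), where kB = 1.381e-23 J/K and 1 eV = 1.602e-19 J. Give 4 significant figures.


Step 1: Compute energy difference dE = E1 - E2 = 0.3 - 0.4987 = -0.1987 eV
Step 2: Convert to Joules: dE_J = -0.1987 * 1.602e-19 = -3.183e-20 J
Step 3: Compute exponent = -dE_J / (kB * T) = -(-3.183e-20) / (1.381e-23 * 964.5) = 2.39
Step 4: P(E1)/P(E2) = exp(2.39) = 10.91

10.91


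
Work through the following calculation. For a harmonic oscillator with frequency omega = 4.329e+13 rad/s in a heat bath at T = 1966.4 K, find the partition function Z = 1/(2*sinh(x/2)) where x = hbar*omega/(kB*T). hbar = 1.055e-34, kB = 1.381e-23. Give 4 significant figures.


Step 1: Compute x = hbar*omega/(kB*T) = 1.055e-34*4.329e+13/(1.381e-23*1966.4) = 0.1682
Step 2: x/2 = 0.08409
Step 3: sinh(x/2) = 0.08419
Step 4: Z = 1/(2*0.08419) = 5.939

5.939


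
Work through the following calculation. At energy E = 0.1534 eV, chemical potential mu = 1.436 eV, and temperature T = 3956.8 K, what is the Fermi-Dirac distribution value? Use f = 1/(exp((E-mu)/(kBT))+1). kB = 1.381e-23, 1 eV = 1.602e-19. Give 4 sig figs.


Step 1: (E - mu) = 0.1534 - 1.436 = -1.283 eV
Step 2: Convert: (E-mu)*eV = -2.055e-19 J
Step 3: x = (E-mu)*eV/(kB*T) = -3.76
Step 4: f = 1/(exp(-3.76)+1) = 0.9773

0.9773


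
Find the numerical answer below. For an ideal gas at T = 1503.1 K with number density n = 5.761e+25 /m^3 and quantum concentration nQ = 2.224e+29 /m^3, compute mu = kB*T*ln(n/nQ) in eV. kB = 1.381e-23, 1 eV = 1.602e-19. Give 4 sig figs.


Step 1: n/nQ = 5.761e+25/2.224e+29 = 0.000259
Step 2: ln(n/nQ) = -8.259
Step 3: mu = kB*T*ln(n/nQ) = 2.076e-20*-8.259 = -1.714e-19 J
Step 4: Convert to eV: -1.714e-19/1.602e-19 = -1.07 eV

-1.07


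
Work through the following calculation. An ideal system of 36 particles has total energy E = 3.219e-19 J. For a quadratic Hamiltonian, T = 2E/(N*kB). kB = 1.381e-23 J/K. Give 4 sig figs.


Step 1: Numerator = 2*E = 2*3.219e-19 = 6.438e-19 J
Step 2: Denominator = N*kB = 36*1.381e-23 = 4.972e-22
Step 3: T = 6.438e-19 / 4.972e-22 = 1295 K

1295


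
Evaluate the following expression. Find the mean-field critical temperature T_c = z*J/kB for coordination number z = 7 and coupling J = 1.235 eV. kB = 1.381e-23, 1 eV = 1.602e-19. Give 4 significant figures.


Step 1: z*J = 7*1.235 = 8.645 eV
Step 2: Convert to Joules: 8.645*1.602e-19 = 1.385e-18 J
Step 3: T_c = 1.385e-18 / 1.381e-23 = 1.003e+05 K

1.003e+05


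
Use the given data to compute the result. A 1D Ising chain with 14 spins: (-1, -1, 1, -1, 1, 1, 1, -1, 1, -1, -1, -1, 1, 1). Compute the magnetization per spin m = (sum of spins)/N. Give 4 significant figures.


Step 1: Count up spins (+1): 7, down spins (-1): 7
Step 2: Total magnetization M = 7 - 7 = 0
Step 3: m = M/N = 0/14 = 0

0


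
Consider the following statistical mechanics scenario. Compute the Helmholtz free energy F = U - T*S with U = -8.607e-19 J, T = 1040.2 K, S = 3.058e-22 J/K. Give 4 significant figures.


Step 1: T*S = 1040.2 * 3.058e-22 = 3.181e-19 J
Step 2: F = U - T*S = -8.607e-19 - 3.181e-19
Step 3: F = -1.179e-18 J

-1.179e-18


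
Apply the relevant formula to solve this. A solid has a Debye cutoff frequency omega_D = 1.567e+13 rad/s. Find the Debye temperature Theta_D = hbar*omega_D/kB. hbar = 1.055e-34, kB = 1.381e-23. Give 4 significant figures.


Step 1: hbar*omega_D = 1.055e-34 * 1.567e+13 = 1.653e-21 J
Step 2: Theta_D = 1.653e-21 / 1.381e-23
Step 3: Theta_D = 119.7 K

119.7


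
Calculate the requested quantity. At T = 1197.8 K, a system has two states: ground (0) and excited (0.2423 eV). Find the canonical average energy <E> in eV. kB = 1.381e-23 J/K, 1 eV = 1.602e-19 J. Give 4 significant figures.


Step 1: beta*E = 0.2423*1.602e-19/(1.381e-23*1197.8) = 2.347
Step 2: exp(-beta*E) = 0.09569
Step 3: <E> = 0.2423*0.09569/(1+0.09569) = 0.02116 eV

0.02116


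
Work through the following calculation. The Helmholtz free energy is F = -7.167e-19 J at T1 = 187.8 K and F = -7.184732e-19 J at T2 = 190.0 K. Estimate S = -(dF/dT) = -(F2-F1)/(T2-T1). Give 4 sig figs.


Step 1: dF = F2 - F1 = -7.184732e-19 - (-7.167e-19) = -1.7732e-21 J
Step 2: dT = T2 - T1 = 190.0 - 187.8 = 2.2 K
Step 3: S = -dF/dT = -(-1.7732e-21)/2.2 = 8.06e-22 J/K

8.06e-22


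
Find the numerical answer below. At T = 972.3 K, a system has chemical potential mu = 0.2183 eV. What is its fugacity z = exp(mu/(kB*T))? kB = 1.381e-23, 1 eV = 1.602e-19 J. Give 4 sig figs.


Step 1: Convert mu to Joules: 0.2183*1.602e-19 = 3.497e-20 J
Step 2: kB*T = 1.381e-23*972.3 = 1.343e-20 J
Step 3: mu/(kB*T) = 2.604
Step 4: z = exp(2.604) = 13.52

13.52


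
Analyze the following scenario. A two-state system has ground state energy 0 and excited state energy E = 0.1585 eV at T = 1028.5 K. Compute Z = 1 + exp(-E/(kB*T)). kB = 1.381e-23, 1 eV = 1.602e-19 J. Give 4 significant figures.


Step 1: Compute beta*E = E*eV/(kB*T) = 0.1585*1.602e-19/(1.381e-23*1028.5) = 1.788
Step 2: exp(-beta*E) = exp(-1.788) = 0.1673
Step 3: Z = 1 + 0.1673 = 1.167

1.167


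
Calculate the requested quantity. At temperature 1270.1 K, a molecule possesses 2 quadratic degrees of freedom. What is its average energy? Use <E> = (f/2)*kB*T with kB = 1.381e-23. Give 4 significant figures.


Step 1: f/2 = 2/2 = 1
Step 2: kB*T = 1.381e-23 * 1270.1 = 1.754e-20
Step 3: <E> = 1 * 1.754e-20 = 1.754e-20 J

1.754e-20


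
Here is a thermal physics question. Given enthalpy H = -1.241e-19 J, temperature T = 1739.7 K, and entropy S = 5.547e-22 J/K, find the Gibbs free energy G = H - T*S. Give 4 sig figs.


Step 1: T*S = 1739.7 * 5.547e-22 = 9.65e-19 J
Step 2: G = H - T*S = -1.241e-19 - 9.65e-19
Step 3: G = -1.089e-18 J

-1.089e-18


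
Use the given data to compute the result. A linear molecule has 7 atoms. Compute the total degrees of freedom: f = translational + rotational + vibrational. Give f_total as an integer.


Step 1: Translational DOF = 3
Step 2: Rotational DOF (linear) = 2
Step 3: Vibrational DOF = 3*7 - 5 = 16
Step 4: Total = 3 + 2 + 16 = 21

21


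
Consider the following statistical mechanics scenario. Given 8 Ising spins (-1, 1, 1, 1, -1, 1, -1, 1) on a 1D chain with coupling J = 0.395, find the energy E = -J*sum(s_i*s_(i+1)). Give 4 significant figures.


Step 1: Nearest-neighbor products: -1, 1, 1, -1, -1, -1, -1
Step 2: Sum of products = -3
Step 3: E = -0.395 * -3 = 1.185

1.185


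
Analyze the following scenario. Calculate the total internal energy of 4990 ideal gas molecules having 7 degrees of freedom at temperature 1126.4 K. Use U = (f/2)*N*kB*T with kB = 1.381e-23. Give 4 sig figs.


Step 1: f/2 = 7/2 = 3.5
Step 2: N*kB*T = 4990*1.381e-23*1126.4 = 7.762e-17
Step 3: U = 3.5 * 7.762e-17 = 2.717e-16 J

2.717e-16


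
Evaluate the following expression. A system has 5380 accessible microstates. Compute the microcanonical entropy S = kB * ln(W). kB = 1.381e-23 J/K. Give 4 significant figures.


Step 1: ln(W) = ln(5380) = 8.59
Step 2: S = kB * ln(W) = 1.381e-23 * 8.59
Step 3: S = 1.186e-22 J/K

1.186e-22


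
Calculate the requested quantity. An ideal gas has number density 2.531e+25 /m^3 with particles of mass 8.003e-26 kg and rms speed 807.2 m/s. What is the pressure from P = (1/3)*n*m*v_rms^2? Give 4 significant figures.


Step 1: v_rms^2 = 807.2^2 = 6.516e+05
Step 2: n*m = 2.531e+25*8.003e-26 = 2.026
Step 3: P = (1/3)*2.026*6.516e+05 = 4.399e+05 Pa

4.399e+05


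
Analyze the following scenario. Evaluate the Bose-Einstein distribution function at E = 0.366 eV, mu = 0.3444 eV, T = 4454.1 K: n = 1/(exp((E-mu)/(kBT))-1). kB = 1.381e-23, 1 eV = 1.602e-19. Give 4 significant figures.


Step 1: (E - mu) = 0.0216 eV
Step 2: x = (E-mu)*eV/(kB*T) = 0.0216*1.602e-19/(1.381e-23*4454.1) = 0.05626
Step 3: exp(x) = 1.058
Step 4: n = 1/(exp(x)-1) = 17.28

17.28


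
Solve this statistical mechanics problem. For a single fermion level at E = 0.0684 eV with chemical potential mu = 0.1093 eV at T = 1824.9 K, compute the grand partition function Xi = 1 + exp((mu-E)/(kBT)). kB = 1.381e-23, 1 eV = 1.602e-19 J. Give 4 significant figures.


Step 1: (mu - E) = 0.1093 - 0.0684 = 0.0409 eV
Step 2: x = (mu-E)*eV/(kB*T) = 0.0409*1.602e-19/(1.381e-23*1824.9) = 0.26
Step 3: exp(x) = 1.297
Step 4: Xi = 1 + 1.297 = 2.297

2.297


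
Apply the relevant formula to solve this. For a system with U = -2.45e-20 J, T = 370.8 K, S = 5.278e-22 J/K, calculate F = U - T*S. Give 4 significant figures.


Step 1: T*S = 370.8 * 5.278e-22 = 1.957e-19 J
Step 2: F = U - T*S = -2.45e-20 - 1.957e-19
Step 3: F = -2.202e-19 J

-2.202e-19


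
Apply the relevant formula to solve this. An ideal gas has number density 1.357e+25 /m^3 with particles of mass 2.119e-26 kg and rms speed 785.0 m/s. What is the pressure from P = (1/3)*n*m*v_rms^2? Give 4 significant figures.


Step 1: v_rms^2 = 785.0^2 = 6.162e+05
Step 2: n*m = 1.357e+25*2.119e-26 = 0.2875
Step 3: P = (1/3)*0.2875*6.162e+05 = 5.906e+04 Pa

5.906e+04


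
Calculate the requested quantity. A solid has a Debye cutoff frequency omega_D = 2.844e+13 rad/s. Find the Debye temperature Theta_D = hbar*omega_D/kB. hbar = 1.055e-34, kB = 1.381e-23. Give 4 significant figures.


Step 1: hbar*omega_D = 1.055e-34 * 2.844e+13 = 3e-21 J
Step 2: Theta_D = 3e-21 / 1.381e-23
Step 3: Theta_D = 217.3 K

217.3


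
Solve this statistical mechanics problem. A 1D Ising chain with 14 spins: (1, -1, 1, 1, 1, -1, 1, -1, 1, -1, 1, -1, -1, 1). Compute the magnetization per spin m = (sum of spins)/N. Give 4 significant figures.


Step 1: Count up spins (+1): 8, down spins (-1): 6
Step 2: Total magnetization M = 8 - 6 = 2
Step 3: m = M/N = 2/14 = 0.1429

0.1429


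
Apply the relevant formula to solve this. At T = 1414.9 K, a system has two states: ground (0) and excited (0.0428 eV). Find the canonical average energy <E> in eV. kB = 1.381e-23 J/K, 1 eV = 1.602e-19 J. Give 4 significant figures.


Step 1: beta*E = 0.0428*1.602e-19/(1.381e-23*1414.9) = 0.3509
Step 2: exp(-beta*E) = 0.7041
Step 3: <E> = 0.0428*0.7041/(1+0.7041) = 0.01768 eV

0.01768


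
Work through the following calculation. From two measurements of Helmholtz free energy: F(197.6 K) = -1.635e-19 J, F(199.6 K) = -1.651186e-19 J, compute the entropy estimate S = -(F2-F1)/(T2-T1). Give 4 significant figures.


Step 1: dF = F2 - F1 = -1.651186e-19 - (-1.635e-19) = -1.6186e-21 J
Step 2: dT = T2 - T1 = 199.6 - 197.6 = 2 K
Step 3: S = -dF/dT = -(-1.6186e-21)/2 = 8.093e-22 J/K

8.093e-22


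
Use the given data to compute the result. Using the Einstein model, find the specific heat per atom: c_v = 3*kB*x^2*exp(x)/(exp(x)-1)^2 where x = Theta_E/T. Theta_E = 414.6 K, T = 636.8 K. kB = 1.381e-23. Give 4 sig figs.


Step 1: x = Theta_E/T = 414.6/636.8 = 0.6511
Step 2: x^2 = 0.4239
Step 3: exp(x) = 1.918
Step 4: c_v = 3*1.381e-23*0.4239*1.918/(1.918-1)^2 = 4e-23

4e-23


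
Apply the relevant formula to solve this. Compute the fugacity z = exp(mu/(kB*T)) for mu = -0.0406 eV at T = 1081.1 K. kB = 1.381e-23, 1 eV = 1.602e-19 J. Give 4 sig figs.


Step 1: Convert mu to Joules: -0.0406*1.602e-19 = -6.504e-21 J
Step 2: kB*T = 1.381e-23*1081.1 = 1.493e-20 J
Step 3: mu/(kB*T) = -0.4356
Step 4: z = exp(-0.4356) = 0.6468

0.6468


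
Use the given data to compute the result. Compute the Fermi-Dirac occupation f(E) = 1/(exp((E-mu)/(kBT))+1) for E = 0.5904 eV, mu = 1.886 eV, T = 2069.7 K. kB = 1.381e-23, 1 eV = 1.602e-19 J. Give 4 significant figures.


Step 1: (E - mu) = 0.5904 - 1.886 = -1.296 eV
Step 2: Convert: (E-mu)*eV = -2.076e-19 J
Step 3: x = (E-mu)*eV/(kB*T) = -7.262
Step 4: f = 1/(exp(-7.262)+1) = 0.9993

0.9993


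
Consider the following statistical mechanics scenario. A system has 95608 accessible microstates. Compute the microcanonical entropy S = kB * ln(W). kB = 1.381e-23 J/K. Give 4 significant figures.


Step 1: ln(W) = ln(95608) = 11.47
Step 2: S = kB * ln(W) = 1.381e-23 * 11.47
Step 3: S = 1.584e-22 J/K

1.584e-22


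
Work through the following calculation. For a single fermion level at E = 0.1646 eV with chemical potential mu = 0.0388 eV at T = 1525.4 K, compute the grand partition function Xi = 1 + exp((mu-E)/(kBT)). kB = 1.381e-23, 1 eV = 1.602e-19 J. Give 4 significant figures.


Step 1: (mu - E) = 0.0388 - 0.1646 = -0.1258 eV
Step 2: x = (mu-E)*eV/(kB*T) = -0.1258*1.602e-19/(1.381e-23*1525.4) = -0.9567
Step 3: exp(x) = 0.3842
Step 4: Xi = 1 + 0.3842 = 1.384

1.384


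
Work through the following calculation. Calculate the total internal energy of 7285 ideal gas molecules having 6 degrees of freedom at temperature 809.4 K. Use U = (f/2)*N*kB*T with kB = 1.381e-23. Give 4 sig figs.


Step 1: f/2 = 6/2 = 3.0
Step 2: N*kB*T = 7285*1.381e-23*809.4 = 8.143e-17
Step 3: U = 3.0 * 8.143e-17 = 2.443e-16 J

2.443e-16


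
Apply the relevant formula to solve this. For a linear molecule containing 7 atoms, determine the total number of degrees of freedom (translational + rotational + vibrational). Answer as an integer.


Step 1: Translational DOF = 3
Step 2: Rotational DOF (linear) = 2
Step 3: Vibrational DOF = 3*7 - 5 = 16
Step 4: Total = 3 + 2 + 16 = 21

21


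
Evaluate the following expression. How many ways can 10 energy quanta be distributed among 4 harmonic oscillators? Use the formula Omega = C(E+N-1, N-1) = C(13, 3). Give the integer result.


Step 1: Use binomial coefficient C(13, 3)
Step 2: Numerator = 13! / 10!
Step 3: Denominator = 3!
Step 4: Omega = 286

286


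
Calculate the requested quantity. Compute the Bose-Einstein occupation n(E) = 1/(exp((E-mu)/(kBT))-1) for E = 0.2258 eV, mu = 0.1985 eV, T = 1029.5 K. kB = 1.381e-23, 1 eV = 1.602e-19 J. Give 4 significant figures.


Step 1: (E - mu) = 0.0273 eV
Step 2: x = (E-mu)*eV/(kB*T) = 0.0273*1.602e-19/(1.381e-23*1029.5) = 0.3076
Step 3: exp(x) = 1.36
Step 4: n = 1/(exp(x)-1) = 2.776

2.776


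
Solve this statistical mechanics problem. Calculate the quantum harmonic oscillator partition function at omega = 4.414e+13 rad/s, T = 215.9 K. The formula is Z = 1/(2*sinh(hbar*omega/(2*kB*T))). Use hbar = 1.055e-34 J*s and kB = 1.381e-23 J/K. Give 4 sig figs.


Step 1: Compute x = hbar*omega/(kB*T) = 1.055e-34*4.414e+13/(1.381e-23*215.9) = 1.562
Step 2: x/2 = 0.7809
Step 3: sinh(x/2) = 0.8628
Step 4: Z = 1/(2*0.8628) = 0.5795

0.5795


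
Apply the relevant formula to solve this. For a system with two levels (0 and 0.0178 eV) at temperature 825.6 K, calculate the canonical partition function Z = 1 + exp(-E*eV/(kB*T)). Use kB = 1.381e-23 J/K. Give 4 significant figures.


Step 1: Compute beta*E = E*eV/(kB*T) = 0.0178*1.602e-19/(1.381e-23*825.6) = 0.2501
Step 2: exp(-beta*E) = exp(-0.2501) = 0.7787
Step 3: Z = 1 + 0.7787 = 1.779

1.779


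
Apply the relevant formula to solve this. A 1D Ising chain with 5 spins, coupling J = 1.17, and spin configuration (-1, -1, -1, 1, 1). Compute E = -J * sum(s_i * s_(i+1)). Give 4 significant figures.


Step 1: Nearest-neighbor products: 1, 1, -1, 1
Step 2: Sum of products = 2
Step 3: E = -1.17 * 2 = -2.34

-2.34


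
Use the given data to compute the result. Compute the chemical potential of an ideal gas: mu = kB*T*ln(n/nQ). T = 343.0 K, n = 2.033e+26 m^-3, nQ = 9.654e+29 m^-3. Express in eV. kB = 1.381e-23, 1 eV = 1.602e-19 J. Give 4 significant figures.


Step 1: n/nQ = 2.033e+26/9.654e+29 = 0.0002106
Step 2: ln(n/nQ) = -8.466
Step 3: mu = kB*T*ln(n/nQ) = 4.737e-21*-8.466 = -4.01e-20 J
Step 4: Convert to eV: -4.01e-20/1.602e-19 = -0.2503 eV

-0.2503


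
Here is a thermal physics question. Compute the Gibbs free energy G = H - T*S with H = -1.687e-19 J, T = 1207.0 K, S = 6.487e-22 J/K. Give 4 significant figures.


Step 1: T*S = 1207.0 * 6.487e-22 = 7.83e-19 J
Step 2: G = H - T*S = -1.687e-19 - 7.83e-19
Step 3: G = -9.517e-19 J

-9.517e-19


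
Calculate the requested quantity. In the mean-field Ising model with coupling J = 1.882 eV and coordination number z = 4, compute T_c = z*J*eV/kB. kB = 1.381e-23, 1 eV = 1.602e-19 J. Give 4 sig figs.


Step 1: z*J = 4*1.882 = 7.528 eV
Step 2: Convert to Joules: 7.528*1.602e-19 = 1.206e-18 J
Step 3: T_c = 1.206e-18 / 1.381e-23 = 8.733e+04 K

8.733e+04


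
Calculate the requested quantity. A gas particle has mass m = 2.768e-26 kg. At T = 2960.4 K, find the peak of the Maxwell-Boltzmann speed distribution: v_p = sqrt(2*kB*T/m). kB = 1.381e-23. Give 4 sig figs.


Step 1: Numerator = 2*kB*T = 2*1.381e-23*2960.4 = 8.177e-20
Step 2: Ratio = 8.177e-20 / 2.768e-26 = 2.954e+06
Step 3: v_p = sqrt(2.954e+06) = 1719 m/s

1719


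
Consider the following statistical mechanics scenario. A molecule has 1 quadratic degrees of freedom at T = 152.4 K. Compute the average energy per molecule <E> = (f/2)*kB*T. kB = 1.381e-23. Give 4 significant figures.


Step 1: f/2 = 1/2 = 0.5
Step 2: kB*T = 1.381e-23 * 152.4 = 2.105e-21
Step 3: <E> = 0.5 * 2.105e-21 = 1.052e-21 J

1.052e-21


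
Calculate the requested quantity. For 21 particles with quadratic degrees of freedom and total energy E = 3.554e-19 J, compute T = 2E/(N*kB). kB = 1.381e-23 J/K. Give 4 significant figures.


Step 1: Numerator = 2*E = 2*3.554e-19 = 7.108e-19 J
Step 2: Denominator = N*kB = 21*1.381e-23 = 2.9e-22
Step 3: T = 7.108e-19 / 2.9e-22 = 2451 K

2451


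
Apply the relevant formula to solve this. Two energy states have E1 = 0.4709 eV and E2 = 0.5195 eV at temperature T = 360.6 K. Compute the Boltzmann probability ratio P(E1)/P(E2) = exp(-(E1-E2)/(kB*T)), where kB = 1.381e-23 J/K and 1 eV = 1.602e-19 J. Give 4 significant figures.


Step 1: Compute energy difference dE = E1 - E2 = 0.4709 - 0.5195 = -0.0486 eV
Step 2: Convert to Joules: dE_J = -0.0486 * 1.602e-19 = -7.786e-21 J
Step 3: Compute exponent = -dE_J / (kB * T) = -(-7.786e-21) / (1.381e-23 * 360.6) = 1.563
Step 4: P(E1)/P(E2) = exp(1.563) = 4.775

4.775


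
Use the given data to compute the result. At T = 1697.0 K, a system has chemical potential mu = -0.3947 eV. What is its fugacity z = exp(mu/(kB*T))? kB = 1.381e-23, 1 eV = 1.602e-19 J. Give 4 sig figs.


Step 1: Convert mu to Joules: -0.3947*1.602e-19 = -6.323e-20 J
Step 2: kB*T = 1.381e-23*1697.0 = 2.344e-20 J
Step 3: mu/(kB*T) = -2.698
Step 4: z = exp(-2.698) = 0.06733

0.06733


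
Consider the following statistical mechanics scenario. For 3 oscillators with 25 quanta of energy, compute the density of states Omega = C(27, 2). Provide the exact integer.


Step 1: Use binomial coefficient C(27, 2)
Step 2: Numerator = 27! / 25!
Step 3: Denominator = 2!
Step 4: Omega = 351

351


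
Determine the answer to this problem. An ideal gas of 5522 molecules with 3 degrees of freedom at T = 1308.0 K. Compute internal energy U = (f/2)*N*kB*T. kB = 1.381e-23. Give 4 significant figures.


Step 1: f/2 = 3/2 = 1.5
Step 2: N*kB*T = 5522*1.381e-23*1308.0 = 9.975e-17
Step 3: U = 1.5 * 9.975e-17 = 1.496e-16 J

1.496e-16


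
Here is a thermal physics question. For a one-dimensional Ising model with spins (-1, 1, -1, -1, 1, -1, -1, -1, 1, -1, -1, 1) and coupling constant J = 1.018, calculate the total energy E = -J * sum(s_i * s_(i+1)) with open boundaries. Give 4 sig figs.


Step 1: Nearest-neighbor products: -1, -1, 1, -1, -1, 1, 1, -1, -1, 1, -1
Step 2: Sum of products = -3
Step 3: E = -1.018 * -3 = 3.054

3.054


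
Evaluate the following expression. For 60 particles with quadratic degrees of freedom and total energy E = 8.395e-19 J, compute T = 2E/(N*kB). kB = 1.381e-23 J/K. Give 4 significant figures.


Step 1: Numerator = 2*E = 2*8.395e-19 = 1.679e-18 J
Step 2: Denominator = N*kB = 60*1.381e-23 = 8.286e-22
Step 3: T = 1.679e-18 / 8.286e-22 = 2026 K

2026


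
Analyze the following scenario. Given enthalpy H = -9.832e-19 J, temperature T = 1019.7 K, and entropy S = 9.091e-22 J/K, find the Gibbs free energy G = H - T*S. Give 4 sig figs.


Step 1: T*S = 1019.7 * 9.091e-22 = 9.27e-19 J
Step 2: G = H - T*S = -9.832e-19 - 9.27e-19
Step 3: G = -1.91e-18 J

-1.91e-18


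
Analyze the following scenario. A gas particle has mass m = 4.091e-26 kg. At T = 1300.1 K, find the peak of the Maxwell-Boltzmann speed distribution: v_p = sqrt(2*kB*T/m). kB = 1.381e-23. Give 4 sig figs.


Step 1: Numerator = 2*kB*T = 2*1.381e-23*1300.1 = 3.591e-20
Step 2: Ratio = 3.591e-20 / 4.091e-26 = 8.778e+05
Step 3: v_p = sqrt(8.778e+05) = 936.9 m/s

936.9


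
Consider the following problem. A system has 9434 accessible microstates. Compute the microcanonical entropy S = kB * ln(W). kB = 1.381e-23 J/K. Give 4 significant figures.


Step 1: ln(W) = ln(9434) = 9.152
Step 2: S = kB * ln(W) = 1.381e-23 * 9.152
Step 3: S = 1.264e-22 J/K

1.264e-22


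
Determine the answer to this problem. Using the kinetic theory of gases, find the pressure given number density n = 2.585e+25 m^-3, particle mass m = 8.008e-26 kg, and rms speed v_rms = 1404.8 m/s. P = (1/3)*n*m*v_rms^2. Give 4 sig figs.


Step 1: v_rms^2 = 1404.8^2 = 1.973e+06
Step 2: n*m = 2.585e+25*8.008e-26 = 2.07
Step 3: P = (1/3)*2.07*1.973e+06 = 1.362e+06 Pa

1.362e+06


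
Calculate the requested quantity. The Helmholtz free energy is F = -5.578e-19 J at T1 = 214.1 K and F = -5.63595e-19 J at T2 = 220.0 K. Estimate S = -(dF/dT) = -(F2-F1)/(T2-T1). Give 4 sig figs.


Step 1: dF = F2 - F1 = -5.63595e-19 - (-5.578e-19) = -5.795e-21 J
Step 2: dT = T2 - T1 = 220.0 - 214.1 = 5.9 K
Step 3: S = -dF/dT = -(-5.795e-21)/5.9 = 9.822e-22 J/K

9.822e-22


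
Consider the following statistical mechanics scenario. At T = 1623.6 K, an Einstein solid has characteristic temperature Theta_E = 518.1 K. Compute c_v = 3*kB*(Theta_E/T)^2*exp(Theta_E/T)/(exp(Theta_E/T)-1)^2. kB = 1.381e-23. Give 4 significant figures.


Step 1: x = Theta_E/T = 518.1/1623.6 = 0.3191
Step 2: x^2 = 0.1018
Step 3: exp(x) = 1.376
Step 4: c_v = 3*1.381e-23*0.1018*1.376/(1.376-1)^2 = 4.108e-23

4.108e-23


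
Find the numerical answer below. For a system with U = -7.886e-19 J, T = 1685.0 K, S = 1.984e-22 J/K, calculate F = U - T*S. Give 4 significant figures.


Step 1: T*S = 1685.0 * 1.984e-22 = 3.343e-19 J
Step 2: F = U - T*S = -7.886e-19 - 3.343e-19
Step 3: F = -1.123e-18 J

-1.123e-18


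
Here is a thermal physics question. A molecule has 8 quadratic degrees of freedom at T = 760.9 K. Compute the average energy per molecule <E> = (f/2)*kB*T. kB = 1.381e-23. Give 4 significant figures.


Step 1: f/2 = 8/2 = 4
Step 2: kB*T = 1.381e-23 * 760.9 = 1.051e-20
Step 3: <E> = 4 * 1.051e-20 = 4.203e-20 J

4.203e-20


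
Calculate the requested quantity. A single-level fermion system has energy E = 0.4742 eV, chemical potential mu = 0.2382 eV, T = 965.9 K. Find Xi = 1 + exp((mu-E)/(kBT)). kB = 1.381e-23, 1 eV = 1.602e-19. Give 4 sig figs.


Step 1: (mu - E) = 0.2382 - 0.4742 = -0.236 eV
Step 2: x = (mu-E)*eV/(kB*T) = -0.236*1.602e-19/(1.381e-23*965.9) = -2.834
Step 3: exp(x) = 0.05876
Step 4: Xi = 1 + 0.05876 = 1.059

1.059


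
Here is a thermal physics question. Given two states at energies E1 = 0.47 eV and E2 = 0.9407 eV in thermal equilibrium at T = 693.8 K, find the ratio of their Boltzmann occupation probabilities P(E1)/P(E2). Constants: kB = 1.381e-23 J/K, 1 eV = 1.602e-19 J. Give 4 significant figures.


Step 1: Compute energy difference dE = E1 - E2 = 0.47 - 0.9407 = -0.4707 eV
Step 2: Convert to Joules: dE_J = -0.4707 * 1.602e-19 = -7.541e-20 J
Step 3: Compute exponent = -dE_J / (kB * T) = -(-7.541e-20) / (1.381e-23 * 693.8) = 7.87
Step 4: P(E1)/P(E2) = exp(7.87) = 2618

2618


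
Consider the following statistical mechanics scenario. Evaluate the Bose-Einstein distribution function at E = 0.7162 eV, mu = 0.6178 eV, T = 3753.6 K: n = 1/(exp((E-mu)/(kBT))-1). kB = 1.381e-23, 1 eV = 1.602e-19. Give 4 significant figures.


Step 1: (E - mu) = 0.0984 eV
Step 2: x = (E-mu)*eV/(kB*T) = 0.0984*1.602e-19/(1.381e-23*3753.6) = 0.3041
Step 3: exp(x) = 1.355
Step 4: n = 1/(exp(x)-1) = 2.814

2.814


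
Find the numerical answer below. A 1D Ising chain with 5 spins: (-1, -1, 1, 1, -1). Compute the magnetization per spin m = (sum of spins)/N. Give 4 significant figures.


Step 1: Count up spins (+1): 2, down spins (-1): 3
Step 2: Total magnetization M = 2 - 3 = -1
Step 3: m = M/N = -1/5 = -0.2

-0.2


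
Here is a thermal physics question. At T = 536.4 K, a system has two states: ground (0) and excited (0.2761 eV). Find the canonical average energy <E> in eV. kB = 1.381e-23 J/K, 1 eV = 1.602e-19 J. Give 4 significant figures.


Step 1: beta*E = 0.2761*1.602e-19/(1.381e-23*536.4) = 5.971
Step 2: exp(-beta*E) = 0.002552
Step 3: <E> = 0.2761*0.002552/(1+0.002552) = 0.0007027 eV

0.0007027


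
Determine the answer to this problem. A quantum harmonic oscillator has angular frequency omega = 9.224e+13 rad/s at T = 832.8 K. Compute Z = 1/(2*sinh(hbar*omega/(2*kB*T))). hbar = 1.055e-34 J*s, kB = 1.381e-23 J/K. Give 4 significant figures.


Step 1: Compute x = hbar*omega/(kB*T) = 1.055e-34*9.224e+13/(1.381e-23*832.8) = 0.8461
Step 2: x/2 = 0.4231
Step 3: sinh(x/2) = 0.4358
Step 4: Z = 1/(2*0.4358) = 1.147

1.147


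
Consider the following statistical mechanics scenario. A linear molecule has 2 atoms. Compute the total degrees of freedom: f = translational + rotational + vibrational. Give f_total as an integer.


Step 1: Translational DOF = 3
Step 2: Rotational DOF (linear) = 2
Step 3: Vibrational DOF = 3*2 - 5 = 1
Step 4: Total = 3 + 2 + 1 = 6

6


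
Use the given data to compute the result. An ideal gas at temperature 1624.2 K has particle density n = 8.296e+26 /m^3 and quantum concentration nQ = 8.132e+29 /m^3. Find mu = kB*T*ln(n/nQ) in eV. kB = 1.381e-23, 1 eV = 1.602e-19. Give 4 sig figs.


Step 1: n/nQ = 8.296e+26/8.132e+29 = 0.00102
Step 2: ln(n/nQ) = -6.888
Step 3: mu = kB*T*ln(n/nQ) = 2.243e-20*-6.888 = -1.545e-19 J
Step 4: Convert to eV: -1.545e-19/1.602e-19 = -0.9644 eV

-0.9644


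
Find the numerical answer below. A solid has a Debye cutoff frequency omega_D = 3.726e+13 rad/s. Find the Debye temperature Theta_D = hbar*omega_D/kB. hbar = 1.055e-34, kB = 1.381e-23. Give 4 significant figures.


Step 1: hbar*omega_D = 1.055e-34 * 3.726e+13 = 3.931e-21 J
Step 2: Theta_D = 3.931e-21 / 1.381e-23
Step 3: Theta_D = 284.6 K

284.6


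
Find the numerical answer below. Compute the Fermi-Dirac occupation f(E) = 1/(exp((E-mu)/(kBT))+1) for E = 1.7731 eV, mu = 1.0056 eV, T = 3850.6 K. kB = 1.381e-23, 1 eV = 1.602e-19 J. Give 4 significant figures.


Step 1: (E - mu) = 1.7731 - 1.0056 = 0.7675 eV
Step 2: Convert: (E-mu)*eV = 1.23e-19 J
Step 3: x = (E-mu)*eV/(kB*T) = 2.312
Step 4: f = 1/(exp(2.312)+1) = 0.09012

0.09012


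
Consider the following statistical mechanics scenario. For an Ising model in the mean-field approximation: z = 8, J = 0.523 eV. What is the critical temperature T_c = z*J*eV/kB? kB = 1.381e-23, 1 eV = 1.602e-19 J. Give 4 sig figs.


Step 1: z*J = 8*0.523 = 4.184 eV
Step 2: Convert to Joules: 4.184*1.602e-19 = 6.703e-19 J
Step 3: T_c = 6.703e-19 / 1.381e-23 = 4.854e+04 K

4.854e+04


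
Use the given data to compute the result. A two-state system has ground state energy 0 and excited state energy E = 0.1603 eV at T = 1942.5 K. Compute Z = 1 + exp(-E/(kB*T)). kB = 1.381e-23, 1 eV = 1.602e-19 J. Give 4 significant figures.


Step 1: Compute beta*E = E*eV/(kB*T) = 0.1603*1.602e-19/(1.381e-23*1942.5) = 0.9573
Step 2: exp(-beta*E) = exp(-0.9573) = 0.3839
Step 3: Z = 1 + 0.3839 = 1.384

1.384


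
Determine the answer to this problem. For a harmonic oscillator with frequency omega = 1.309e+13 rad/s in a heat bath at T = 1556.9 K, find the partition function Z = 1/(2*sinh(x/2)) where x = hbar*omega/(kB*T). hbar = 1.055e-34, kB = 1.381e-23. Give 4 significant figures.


Step 1: Compute x = hbar*omega/(kB*T) = 1.055e-34*1.309e+13/(1.381e-23*1556.9) = 0.06423
Step 2: x/2 = 0.03211
Step 3: sinh(x/2) = 0.03212
Step 4: Z = 1/(2*0.03212) = 15.57

15.57


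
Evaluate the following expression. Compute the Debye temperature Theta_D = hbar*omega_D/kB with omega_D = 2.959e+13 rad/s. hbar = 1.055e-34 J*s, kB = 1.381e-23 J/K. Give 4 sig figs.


Step 1: hbar*omega_D = 1.055e-34 * 2.959e+13 = 3.122e-21 J
Step 2: Theta_D = 3.122e-21 / 1.381e-23
Step 3: Theta_D = 226 K

226


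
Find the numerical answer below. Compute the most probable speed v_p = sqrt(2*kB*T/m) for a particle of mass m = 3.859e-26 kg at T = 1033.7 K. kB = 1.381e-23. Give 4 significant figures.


Step 1: Numerator = 2*kB*T = 2*1.381e-23*1033.7 = 2.855e-20
Step 2: Ratio = 2.855e-20 / 3.859e-26 = 7.398e+05
Step 3: v_p = sqrt(7.398e+05) = 860.1 m/s

860.1


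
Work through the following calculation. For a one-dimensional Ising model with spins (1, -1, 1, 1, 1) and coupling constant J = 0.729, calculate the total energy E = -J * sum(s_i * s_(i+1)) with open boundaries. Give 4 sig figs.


Step 1: Nearest-neighbor products: -1, -1, 1, 1
Step 2: Sum of products = 0
Step 3: E = -0.729 * 0 = 0

0


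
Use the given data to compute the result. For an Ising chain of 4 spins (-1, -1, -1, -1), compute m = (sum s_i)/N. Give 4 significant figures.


Step 1: Count up spins (+1): 0, down spins (-1): 4
Step 2: Total magnetization M = 0 - 4 = -4
Step 3: m = M/N = -4/4 = -1

-1


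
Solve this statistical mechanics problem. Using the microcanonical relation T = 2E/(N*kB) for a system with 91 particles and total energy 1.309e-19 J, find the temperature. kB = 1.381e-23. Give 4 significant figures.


Step 1: Numerator = 2*E = 2*1.309e-19 = 2.618e-19 J
Step 2: Denominator = N*kB = 91*1.381e-23 = 1.257e-21
Step 3: T = 2.618e-19 / 1.257e-21 = 208.3 K

208.3


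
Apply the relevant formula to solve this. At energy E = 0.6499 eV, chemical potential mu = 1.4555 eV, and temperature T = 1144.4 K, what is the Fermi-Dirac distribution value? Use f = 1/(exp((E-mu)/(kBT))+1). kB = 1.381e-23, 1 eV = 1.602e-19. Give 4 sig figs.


Step 1: (E - mu) = 0.6499 - 1.4555 = -0.8056 eV
Step 2: Convert: (E-mu)*eV = -1.291e-19 J
Step 3: x = (E-mu)*eV/(kB*T) = -8.166
Step 4: f = 1/(exp(-8.166)+1) = 0.9997

0.9997


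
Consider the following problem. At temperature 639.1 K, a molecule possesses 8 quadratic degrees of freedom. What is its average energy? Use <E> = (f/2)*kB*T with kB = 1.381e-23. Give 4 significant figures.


Step 1: f/2 = 8/2 = 4
Step 2: kB*T = 1.381e-23 * 639.1 = 8.826e-21
Step 3: <E> = 4 * 8.826e-21 = 3.53e-20 J

3.53e-20


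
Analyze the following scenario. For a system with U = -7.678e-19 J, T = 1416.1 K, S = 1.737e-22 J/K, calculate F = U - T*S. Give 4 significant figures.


Step 1: T*S = 1416.1 * 1.737e-22 = 2.46e-19 J
Step 2: F = U - T*S = -7.678e-19 - 2.46e-19
Step 3: F = -1.014e-18 J

-1.014e-18


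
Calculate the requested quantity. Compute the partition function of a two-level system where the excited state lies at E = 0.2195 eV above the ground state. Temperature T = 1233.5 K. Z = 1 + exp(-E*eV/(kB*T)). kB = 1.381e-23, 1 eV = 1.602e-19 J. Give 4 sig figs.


Step 1: Compute beta*E = E*eV/(kB*T) = 0.2195*1.602e-19/(1.381e-23*1233.5) = 2.064
Step 2: exp(-beta*E) = exp(-2.064) = 0.1269
Step 3: Z = 1 + 0.1269 = 1.127

1.127


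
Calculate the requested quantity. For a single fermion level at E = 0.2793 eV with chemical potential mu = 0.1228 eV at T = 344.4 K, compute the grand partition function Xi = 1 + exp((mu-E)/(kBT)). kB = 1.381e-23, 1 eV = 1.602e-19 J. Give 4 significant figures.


Step 1: (mu - E) = 0.1228 - 0.2793 = -0.1565 eV
Step 2: x = (mu-E)*eV/(kB*T) = -0.1565*1.602e-19/(1.381e-23*344.4) = -5.271
Step 3: exp(x) = 0.005137
Step 4: Xi = 1 + 0.005137 = 1.005

1.005


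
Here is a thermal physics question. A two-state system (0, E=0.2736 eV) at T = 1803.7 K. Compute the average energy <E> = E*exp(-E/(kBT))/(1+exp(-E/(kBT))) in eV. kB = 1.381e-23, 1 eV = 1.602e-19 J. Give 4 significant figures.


Step 1: beta*E = 0.2736*1.602e-19/(1.381e-23*1803.7) = 1.76
Step 2: exp(-beta*E) = 0.1721
Step 3: <E> = 0.2736*0.1721/(1+0.1721) = 0.04017 eV

0.04017


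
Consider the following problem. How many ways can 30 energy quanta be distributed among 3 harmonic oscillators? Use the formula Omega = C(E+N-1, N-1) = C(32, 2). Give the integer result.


Step 1: Use binomial coefficient C(32, 2)
Step 2: Numerator = 32! / 30!
Step 3: Denominator = 2!
Step 4: Omega = 496

496


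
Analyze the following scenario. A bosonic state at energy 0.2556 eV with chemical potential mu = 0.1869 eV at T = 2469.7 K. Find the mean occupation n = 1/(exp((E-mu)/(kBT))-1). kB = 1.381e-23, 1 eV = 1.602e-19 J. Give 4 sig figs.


Step 1: (E - mu) = 0.0687 eV
Step 2: x = (E-mu)*eV/(kB*T) = 0.0687*1.602e-19/(1.381e-23*2469.7) = 0.3227
Step 3: exp(x) = 1.381
Step 4: n = 1/(exp(x)-1) = 2.626

2.626


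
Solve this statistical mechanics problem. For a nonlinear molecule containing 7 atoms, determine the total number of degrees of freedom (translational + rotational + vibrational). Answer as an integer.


Step 1: Translational DOF = 3
Step 2: Rotational DOF (nonlinear) = 3
Step 3: Vibrational DOF = 3*7 - 6 = 15
Step 4: Total = 3 + 3 + 15 = 21

21


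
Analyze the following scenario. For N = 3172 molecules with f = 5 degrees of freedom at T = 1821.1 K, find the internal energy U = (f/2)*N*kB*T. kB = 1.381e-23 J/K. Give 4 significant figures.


Step 1: f/2 = 5/2 = 2.5
Step 2: N*kB*T = 3172*1.381e-23*1821.1 = 7.977e-17
Step 3: U = 2.5 * 7.977e-17 = 1.994e-16 J

1.994e-16


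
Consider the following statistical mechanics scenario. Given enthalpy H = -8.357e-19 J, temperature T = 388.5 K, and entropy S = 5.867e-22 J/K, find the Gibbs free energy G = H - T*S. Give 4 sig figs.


Step 1: T*S = 388.5 * 5.867e-22 = 2.279e-19 J
Step 2: G = H - T*S = -8.357e-19 - 2.279e-19
Step 3: G = -1.064e-18 J

-1.064e-18


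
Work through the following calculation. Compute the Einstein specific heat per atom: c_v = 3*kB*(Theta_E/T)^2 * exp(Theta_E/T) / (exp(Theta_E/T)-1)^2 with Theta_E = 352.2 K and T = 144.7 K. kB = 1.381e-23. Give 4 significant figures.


Step 1: x = Theta_E/T = 352.2/144.7 = 2.434
Step 2: x^2 = 5.924
Step 3: exp(x) = 11.4
Step 4: c_v = 3*1.381e-23*5.924*11.4/(11.4-1)^2 = 2.586e-23

2.586e-23


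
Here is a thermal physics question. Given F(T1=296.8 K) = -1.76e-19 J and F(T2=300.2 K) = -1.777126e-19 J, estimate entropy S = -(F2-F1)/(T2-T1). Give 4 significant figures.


Step 1: dF = F2 - F1 = -1.777126e-19 - (-1.76e-19) = -1.7126e-21 J
Step 2: dT = T2 - T1 = 300.2 - 296.8 = 3.4 K
Step 3: S = -dF/dT = -(-1.7126e-21)/3.4 = 5.037e-22 J/K

5.037e-22


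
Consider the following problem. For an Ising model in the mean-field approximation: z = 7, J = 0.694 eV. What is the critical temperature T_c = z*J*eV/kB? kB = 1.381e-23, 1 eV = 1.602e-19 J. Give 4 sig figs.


Step 1: z*J = 7*0.694 = 4.858 eV
Step 2: Convert to Joules: 4.858*1.602e-19 = 7.783e-19 J
Step 3: T_c = 7.783e-19 / 1.381e-23 = 5.635e+04 K

5.635e+04


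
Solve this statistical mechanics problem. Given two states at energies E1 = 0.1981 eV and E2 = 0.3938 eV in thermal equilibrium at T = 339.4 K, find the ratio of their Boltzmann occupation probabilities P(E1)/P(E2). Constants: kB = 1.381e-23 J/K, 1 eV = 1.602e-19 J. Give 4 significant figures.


Step 1: Compute energy difference dE = E1 - E2 = 0.1981 - 0.3938 = -0.1957 eV
Step 2: Convert to Joules: dE_J = -0.1957 * 1.602e-19 = -3.135e-20 J
Step 3: Compute exponent = -dE_J / (kB * T) = -(-3.135e-20) / (1.381e-23 * 339.4) = 6.689
Step 4: P(E1)/P(E2) = exp(6.689) = 803.4

803.4


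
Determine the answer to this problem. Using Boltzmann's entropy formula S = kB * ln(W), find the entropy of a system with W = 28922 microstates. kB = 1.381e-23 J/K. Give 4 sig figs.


Step 1: ln(W) = ln(28922) = 10.27
Step 2: S = kB * ln(W) = 1.381e-23 * 10.27
Step 3: S = 1.419e-22 J/K

1.419e-22


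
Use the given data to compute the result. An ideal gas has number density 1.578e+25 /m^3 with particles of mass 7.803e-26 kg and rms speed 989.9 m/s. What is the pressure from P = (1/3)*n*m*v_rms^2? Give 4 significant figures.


Step 1: v_rms^2 = 989.9^2 = 9.799e+05
Step 2: n*m = 1.578e+25*7.803e-26 = 1.231
Step 3: P = (1/3)*1.231*9.799e+05 = 4.022e+05 Pa

4.022e+05


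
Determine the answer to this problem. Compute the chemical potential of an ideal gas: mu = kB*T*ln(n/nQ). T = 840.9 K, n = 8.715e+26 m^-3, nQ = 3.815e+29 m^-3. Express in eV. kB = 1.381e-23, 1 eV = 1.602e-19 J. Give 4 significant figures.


Step 1: n/nQ = 8.715e+26/3.815e+29 = 0.002284
Step 2: ln(n/nQ) = -6.082
Step 3: mu = kB*T*ln(n/nQ) = 1.161e-20*-6.082 = -7.063e-20 J
Step 4: Convert to eV: -7.063e-20/1.602e-19 = -0.4409 eV

-0.4409


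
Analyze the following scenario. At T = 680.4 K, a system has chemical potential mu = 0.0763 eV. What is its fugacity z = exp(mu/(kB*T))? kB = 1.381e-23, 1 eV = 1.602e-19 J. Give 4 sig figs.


Step 1: Convert mu to Joules: 0.0763*1.602e-19 = 1.222e-20 J
Step 2: kB*T = 1.381e-23*680.4 = 9.396e-21 J
Step 3: mu/(kB*T) = 1.301
Step 4: z = exp(1.301) = 3.672

3.672


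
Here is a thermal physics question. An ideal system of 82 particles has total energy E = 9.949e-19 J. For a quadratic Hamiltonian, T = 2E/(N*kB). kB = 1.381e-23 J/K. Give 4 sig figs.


Step 1: Numerator = 2*E = 2*9.949e-19 = 1.99e-18 J
Step 2: Denominator = N*kB = 82*1.381e-23 = 1.132e-21
Step 3: T = 1.99e-18 / 1.132e-21 = 1757 K

1757


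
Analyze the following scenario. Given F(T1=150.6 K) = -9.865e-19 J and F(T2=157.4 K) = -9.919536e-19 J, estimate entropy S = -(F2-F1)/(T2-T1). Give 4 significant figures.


Step 1: dF = F2 - F1 = -9.919536e-19 - (-9.865e-19) = -5.4536e-21 J
Step 2: dT = T2 - T1 = 157.4 - 150.6 = 6.8 K
Step 3: S = -dF/dT = -(-5.4536e-21)/6.8 = 8.02e-22 J/K

8.02e-22


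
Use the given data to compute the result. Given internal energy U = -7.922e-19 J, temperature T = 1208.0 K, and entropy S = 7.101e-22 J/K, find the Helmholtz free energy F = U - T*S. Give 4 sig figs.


Step 1: T*S = 1208.0 * 7.101e-22 = 8.578e-19 J
Step 2: F = U - T*S = -7.922e-19 - 8.578e-19
Step 3: F = -1.65e-18 J

-1.65e-18


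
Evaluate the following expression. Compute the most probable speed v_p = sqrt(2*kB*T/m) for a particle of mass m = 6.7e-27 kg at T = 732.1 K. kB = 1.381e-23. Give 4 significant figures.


Step 1: Numerator = 2*kB*T = 2*1.381e-23*732.1 = 2.022e-20
Step 2: Ratio = 2.022e-20 / 6.7e-27 = 3.018e+06
Step 3: v_p = sqrt(3.018e+06) = 1737 m/s

1737


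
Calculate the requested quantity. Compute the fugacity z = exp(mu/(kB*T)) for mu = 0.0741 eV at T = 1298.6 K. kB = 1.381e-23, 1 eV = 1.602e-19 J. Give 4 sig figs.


Step 1: Convert mu to Joules: 0.0741*1.602e-19 = 1.187e-20 J
Step 2: kB*T = 1.381e-23*1298.6 = 1.793e-20 J
Step 3: mu/(kB*T) = 0.6619
Step 4: z = exp(0.6619) = 1.939

1.939


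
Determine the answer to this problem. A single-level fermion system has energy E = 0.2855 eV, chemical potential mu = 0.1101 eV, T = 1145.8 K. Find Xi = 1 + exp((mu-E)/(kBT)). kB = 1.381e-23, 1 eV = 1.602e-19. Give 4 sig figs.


Step 1: (mu - E) = 0.1101 - 0.2855 = -0.1754 eV
Step 2: x = (mu-E)*eV/(kB*T) = -0.1754*1.602e-19/(1.381e-23*1145.8) = -1.776
Step 3: exp(x) = 0.1694
Step 4: Xi = 1 + 0.1694 = 1.169

1.169
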